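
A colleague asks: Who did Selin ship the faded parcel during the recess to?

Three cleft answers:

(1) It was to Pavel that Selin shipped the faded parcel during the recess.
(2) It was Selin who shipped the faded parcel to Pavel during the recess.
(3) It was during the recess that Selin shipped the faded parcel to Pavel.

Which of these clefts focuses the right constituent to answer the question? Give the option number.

1

The question word "who" targets the recipient.
Option (1) clefts "to Pavel" — that matches what the question asks about.
Option (2) clefts "Selin" — the subject (agent), not what was asked.
Option (3) clefts "during the recess" — the time, not what was asked.
So the congruent reply is (1).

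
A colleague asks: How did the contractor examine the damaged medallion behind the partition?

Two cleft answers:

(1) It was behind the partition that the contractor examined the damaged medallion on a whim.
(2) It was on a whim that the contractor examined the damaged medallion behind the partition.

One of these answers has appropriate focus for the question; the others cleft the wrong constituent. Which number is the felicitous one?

The question word "how" targets the manner.
Option (1) clefts "behind the partition" — the location, not what was asked.
Option (2) clefts "on a whim" — that matches what the question asks about.
So the congruent reply is (2).

2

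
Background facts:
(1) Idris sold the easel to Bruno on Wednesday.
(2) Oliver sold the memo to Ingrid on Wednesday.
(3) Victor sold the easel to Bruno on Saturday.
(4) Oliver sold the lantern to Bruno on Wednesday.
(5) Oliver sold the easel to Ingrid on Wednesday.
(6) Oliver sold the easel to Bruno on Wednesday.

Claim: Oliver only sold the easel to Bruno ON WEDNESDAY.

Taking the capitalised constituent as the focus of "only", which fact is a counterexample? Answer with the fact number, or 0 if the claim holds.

0

Focus (in capitals) is "on Wednesday" — the setting. "Only" excludes alternative settings while holding fixed Oliver as agent and the easel as thing and Bruno as recipient.
Every other fact changes something in the background, not just the setting. Nothing refutes the claim.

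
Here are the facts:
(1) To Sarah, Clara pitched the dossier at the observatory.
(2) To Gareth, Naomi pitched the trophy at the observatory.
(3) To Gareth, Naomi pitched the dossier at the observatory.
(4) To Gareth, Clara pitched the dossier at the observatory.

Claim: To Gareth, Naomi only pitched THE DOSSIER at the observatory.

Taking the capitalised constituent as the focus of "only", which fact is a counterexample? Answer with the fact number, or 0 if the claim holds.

Focus (in capitals) is "the dossier" — the thing. "Only" excludes alternative things while holding fixed same agent, recipient, setting (Naomi / Gareth / at the observatory).
Fact (2) shares the background but differs in thing (the trophy) — a counterexample.

2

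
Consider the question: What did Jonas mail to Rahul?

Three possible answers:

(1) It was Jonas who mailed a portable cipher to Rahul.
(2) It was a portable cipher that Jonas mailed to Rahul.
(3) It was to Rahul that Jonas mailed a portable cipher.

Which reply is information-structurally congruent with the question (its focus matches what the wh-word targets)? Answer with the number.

The question word "what" targets the direct object.
Option (1) clefts "Jonas" — the subject (agent), not what was asked.
Option (2) clefts "a portable cipher" — that matches what the question asks about.
Option (3) clefts "to Rahul" — the recipient, not what was asked.
So the congruent reply is (2).

2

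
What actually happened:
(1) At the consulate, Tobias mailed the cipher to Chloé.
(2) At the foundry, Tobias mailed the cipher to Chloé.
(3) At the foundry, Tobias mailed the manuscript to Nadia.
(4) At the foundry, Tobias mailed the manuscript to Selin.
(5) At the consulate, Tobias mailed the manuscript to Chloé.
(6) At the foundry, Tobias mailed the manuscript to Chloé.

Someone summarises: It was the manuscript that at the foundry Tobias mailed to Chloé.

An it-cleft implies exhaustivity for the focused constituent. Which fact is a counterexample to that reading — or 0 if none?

The cleft puts "the manuscript" in focus and presupposes the open proposition with same agent, recipient, setting (Tobias / Chloé / at the foundry).
The exhaustive reading says no other thing fits that background.
But fact (2) also has same agent, recipient, setting (Tobias / Chloé / at the foundry), with thing = the cipher — so the exhaustive reading fails.

2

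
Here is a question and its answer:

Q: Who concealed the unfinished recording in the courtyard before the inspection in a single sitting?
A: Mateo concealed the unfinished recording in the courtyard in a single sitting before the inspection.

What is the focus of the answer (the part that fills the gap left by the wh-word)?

The wh-word "who" asks about the subject (agent).
In the answer, "the unfinished recording", "before the inspection", "in the courtyard" and "in a single sitting" are given — repeated from the question.
The constituent filling the subject (agent) gap is "Mateo"; that is the focus and would carry nuclear stress.

Mateo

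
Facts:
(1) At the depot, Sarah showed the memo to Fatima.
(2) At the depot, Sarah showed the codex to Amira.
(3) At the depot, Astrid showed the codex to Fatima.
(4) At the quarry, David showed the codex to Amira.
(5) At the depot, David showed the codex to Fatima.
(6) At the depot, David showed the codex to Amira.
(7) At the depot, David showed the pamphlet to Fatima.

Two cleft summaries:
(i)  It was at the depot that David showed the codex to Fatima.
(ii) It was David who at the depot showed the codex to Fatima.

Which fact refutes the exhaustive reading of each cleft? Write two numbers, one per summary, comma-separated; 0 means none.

Summary (i) focuses "at the depot" (the setting); background same agent, thing, recipient (David / the codex / Fatima). No fact matches that background with a different setting, so 0.
Summary (ii) focuses "David" (the agent); background same thing, recipient, setting (the codex / Fatima / at the depot). Fact (3) matches that background with agent = Astrid — refutes (ii).

0, 3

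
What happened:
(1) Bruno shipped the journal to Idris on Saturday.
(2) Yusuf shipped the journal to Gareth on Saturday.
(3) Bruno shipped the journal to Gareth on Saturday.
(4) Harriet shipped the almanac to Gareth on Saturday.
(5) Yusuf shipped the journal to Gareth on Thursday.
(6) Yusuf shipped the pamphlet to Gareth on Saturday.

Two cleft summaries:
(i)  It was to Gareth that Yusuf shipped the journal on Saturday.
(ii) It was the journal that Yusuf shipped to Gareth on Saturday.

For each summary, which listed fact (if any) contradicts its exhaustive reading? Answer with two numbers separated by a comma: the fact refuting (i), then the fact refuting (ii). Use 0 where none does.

0, 6

Summary (i) focuses "Gareth" (the recipient); background agent = Yusuf, thing = the journal, setting = on Saturday. No fact matches that background with a different recipient, so 0.
Summary (ii) focuses "the journal" (the thing); background agent = Yusuf, recipient = Gareth, setting = on Saturday. Fact (6) matches that background with thing = the pamphlet — refutes (ii).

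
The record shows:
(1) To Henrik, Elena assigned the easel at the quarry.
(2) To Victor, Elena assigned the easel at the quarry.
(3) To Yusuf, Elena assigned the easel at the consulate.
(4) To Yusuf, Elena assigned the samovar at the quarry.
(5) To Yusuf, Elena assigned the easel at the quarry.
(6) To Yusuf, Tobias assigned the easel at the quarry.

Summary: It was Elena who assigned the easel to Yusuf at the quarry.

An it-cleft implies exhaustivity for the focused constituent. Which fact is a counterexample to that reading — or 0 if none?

6

Focus of the cleft: "Elena" (the agent). Presupposed background: same thing, recipient, setting (the easel / Yusuf / at the quarry).
Exhaustivity: Elena is the only agent satisfying that background.
Fact (6) shares the background but with agent = Tobias; exhaustivity is violated.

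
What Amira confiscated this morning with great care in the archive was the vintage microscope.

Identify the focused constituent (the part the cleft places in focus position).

the vintage microscope

In a pseudo-cleft "What ... was X", the post-copular constituent X is the focus.
Here the focus is "the vintage microscope". The backgrounded (presupposed) material includes "Amira", "this morning", "in the archive" and "with great care".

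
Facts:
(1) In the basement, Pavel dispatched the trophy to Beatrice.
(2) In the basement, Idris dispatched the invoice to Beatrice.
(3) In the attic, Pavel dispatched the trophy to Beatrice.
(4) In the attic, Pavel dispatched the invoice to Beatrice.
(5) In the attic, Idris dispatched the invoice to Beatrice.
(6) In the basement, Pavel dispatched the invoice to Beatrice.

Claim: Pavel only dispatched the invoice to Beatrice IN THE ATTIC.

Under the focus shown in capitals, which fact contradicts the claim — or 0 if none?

6

Focus (in capitals) is "in the attic" — the setting. "Only" excludes alternative settings while holding fixed Pavel as agent and the invoice as thing and Beatrice as recipient.
Fact (6) shares the background but differs in setting (in the basement) — a counterexample.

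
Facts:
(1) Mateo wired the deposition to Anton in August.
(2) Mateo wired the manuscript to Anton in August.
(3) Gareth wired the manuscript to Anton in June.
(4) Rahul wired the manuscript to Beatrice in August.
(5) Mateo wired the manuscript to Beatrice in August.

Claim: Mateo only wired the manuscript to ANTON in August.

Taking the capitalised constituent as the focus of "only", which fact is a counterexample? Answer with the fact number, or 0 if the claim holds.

Focus (in capitals) is "Anton" — the recipient. "Only" excludes alternative recipients while holding fixed Mateo as agent and the manuscript as thing and in August as setting.
Fact (5) shares the background but differs in recipient (Beatrice) — a counterexample.

5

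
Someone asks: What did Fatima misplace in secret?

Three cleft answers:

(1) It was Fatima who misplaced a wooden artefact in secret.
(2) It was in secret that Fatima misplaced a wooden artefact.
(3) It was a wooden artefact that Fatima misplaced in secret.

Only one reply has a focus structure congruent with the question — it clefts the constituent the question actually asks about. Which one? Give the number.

3

The question word "what" targets the direct object.
Option (1) clefts "Fatima" — the subject (agent), not what was asked.
Option (2) clefts "in secret" — the manner, not what was asked.
Option (3) clefts "a wooden artefact" — that matches what the question asks about.
So the congruent reply is (3).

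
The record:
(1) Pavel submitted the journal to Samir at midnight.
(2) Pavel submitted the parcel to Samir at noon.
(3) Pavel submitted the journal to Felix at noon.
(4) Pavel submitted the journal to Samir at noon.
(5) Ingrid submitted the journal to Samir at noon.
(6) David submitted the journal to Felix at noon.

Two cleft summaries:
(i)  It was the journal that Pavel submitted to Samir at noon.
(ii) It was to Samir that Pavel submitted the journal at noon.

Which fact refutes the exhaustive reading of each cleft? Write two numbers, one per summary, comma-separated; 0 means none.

2, 3

Summary (i) focuses "the journal" (the thing); background Pavel as agent and Samir as recipient and at noon as setting. Fact (2) matches that background with thing = the parcel — refutes (i).
Summary (ii) focuses "Samir" (the recipient); background Pavel as agent and the journal as thing and at noon as setting. Fact (3) matches that background with recipient = Felix — refutes (ii).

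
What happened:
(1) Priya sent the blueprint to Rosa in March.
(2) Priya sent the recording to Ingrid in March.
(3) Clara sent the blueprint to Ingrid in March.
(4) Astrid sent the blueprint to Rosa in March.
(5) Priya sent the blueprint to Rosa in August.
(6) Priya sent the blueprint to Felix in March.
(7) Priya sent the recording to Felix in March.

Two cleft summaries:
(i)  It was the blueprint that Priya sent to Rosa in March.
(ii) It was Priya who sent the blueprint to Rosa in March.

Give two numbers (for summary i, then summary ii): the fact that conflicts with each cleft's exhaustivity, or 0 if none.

Summary (i) focuses "the blueprint" (the thing); background Priya as agent and Rosa as recipient and in March as setting. No fact matches that background with a different thing, so 0.
Summary (ii) focuses "Priya" (the agent); background the blueprint as thing and Rosa as recipient and in March as setting. Fact (4) matches that background with agent = Astrid — refutes (ii).

0, 4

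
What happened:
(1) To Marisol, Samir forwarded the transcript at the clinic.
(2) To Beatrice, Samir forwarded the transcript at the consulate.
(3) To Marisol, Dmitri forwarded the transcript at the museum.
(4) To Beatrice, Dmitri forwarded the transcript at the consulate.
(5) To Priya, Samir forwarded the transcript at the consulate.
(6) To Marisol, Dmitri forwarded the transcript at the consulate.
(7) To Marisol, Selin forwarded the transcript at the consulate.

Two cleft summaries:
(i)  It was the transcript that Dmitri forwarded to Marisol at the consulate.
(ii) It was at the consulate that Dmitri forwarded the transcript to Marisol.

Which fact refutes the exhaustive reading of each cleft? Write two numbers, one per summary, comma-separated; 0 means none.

0, 3

(i): focus "the transcript". No fact shares Dmitri as agent and Marisol as recipient and at the consulate as setting with a different thing. 0.
(ii): focus "at the consulate". Looking for Dmitri as agent and the transcript as thing and Marisol as recipient with some other setting — fact (3) has at the museum there. Refuted.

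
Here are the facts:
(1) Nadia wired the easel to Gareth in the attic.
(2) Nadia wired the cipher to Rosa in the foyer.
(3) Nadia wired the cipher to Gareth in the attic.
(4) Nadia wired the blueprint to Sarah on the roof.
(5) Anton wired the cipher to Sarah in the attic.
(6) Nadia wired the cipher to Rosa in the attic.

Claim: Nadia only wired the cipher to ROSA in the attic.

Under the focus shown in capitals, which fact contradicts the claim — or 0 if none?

Focus (in capitals) is "Rosa" — the recipient. "Only" excludes alternative recipients while holding fixed Nadia as agent and the cipher as thing and in the attic as setting.
Fact (3) shares the background but differs in recipient (Gareth) — a counterexample.

3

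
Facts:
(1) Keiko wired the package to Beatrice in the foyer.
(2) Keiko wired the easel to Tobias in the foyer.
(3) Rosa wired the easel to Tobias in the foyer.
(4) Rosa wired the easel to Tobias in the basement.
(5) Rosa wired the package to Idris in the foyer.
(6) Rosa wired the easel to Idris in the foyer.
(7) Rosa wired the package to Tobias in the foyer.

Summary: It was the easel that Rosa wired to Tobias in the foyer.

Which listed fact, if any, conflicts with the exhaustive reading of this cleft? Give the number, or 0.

The cleft puts "the easel" in focus and presupposes the open proposition with same agent, recipient, setting (Rosa / Tobias / in the foyer).
The exhaustive reading says no other thing fits that background.
But fact (7) also has same agent, recipient, setting (Rosa / Tobias / in the foyer), with thing = the package — so the exhaustive reading fails.

7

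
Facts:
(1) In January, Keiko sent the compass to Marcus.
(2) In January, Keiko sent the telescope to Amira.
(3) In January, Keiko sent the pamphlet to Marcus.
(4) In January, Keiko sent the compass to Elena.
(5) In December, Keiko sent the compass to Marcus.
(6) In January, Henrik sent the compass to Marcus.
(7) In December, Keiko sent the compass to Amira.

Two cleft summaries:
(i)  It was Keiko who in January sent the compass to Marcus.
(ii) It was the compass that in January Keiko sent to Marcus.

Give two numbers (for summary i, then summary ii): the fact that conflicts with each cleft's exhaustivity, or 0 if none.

(i): focus "Keiko". Looking for same thing, recipient, setting (the compass / Marcus / in January) with some other agent — fact (6) has Henrik there. Refuted.
(ii): focus "the compass". Looking for same agent, recipient, setting (Keiko / Marcus / in January) with some other thing — fact (3) has the pamphlet there. Refuted.

6, 3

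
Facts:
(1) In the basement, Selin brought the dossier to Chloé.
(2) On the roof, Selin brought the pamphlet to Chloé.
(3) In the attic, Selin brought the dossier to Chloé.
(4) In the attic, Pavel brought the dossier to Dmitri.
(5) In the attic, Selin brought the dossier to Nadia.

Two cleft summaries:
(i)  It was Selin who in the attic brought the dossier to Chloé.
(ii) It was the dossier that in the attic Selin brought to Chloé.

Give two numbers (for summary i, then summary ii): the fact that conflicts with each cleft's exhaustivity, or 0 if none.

0, 0

Summary (i) focuses "Selin" (the agent); background same thing, recipient, setting (the dossier / Chloé / in the attic). No fact matches that background with a different agent, so 0.
Summary (ii) focuses "the dossier" (the thing); background same agent, recipient, setting (Selin / Chloé / in the attic). No fact matches that background with a different thing, so 0.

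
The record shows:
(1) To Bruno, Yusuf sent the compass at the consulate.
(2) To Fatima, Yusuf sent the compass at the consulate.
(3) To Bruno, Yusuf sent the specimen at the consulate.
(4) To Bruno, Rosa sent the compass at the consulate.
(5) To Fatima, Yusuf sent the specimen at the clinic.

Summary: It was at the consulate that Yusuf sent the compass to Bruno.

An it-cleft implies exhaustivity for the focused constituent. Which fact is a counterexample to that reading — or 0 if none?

0

Focus of the cleft: "at the consulate" (the setting). Presupposed background: same agent, thing, recipient (Yusuf / the compass / Bruno).
The exhaustive reading says no other setting fits that background.
No listed fact matches the background with a different setting. Exhaustivity holds.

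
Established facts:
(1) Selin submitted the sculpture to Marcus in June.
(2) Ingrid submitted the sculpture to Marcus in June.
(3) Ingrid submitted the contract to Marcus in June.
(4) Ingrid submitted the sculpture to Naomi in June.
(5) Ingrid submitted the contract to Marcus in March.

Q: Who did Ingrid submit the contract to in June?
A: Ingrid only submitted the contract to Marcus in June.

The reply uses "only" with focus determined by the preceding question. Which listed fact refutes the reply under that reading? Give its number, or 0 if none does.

Answering "Who did ... to ...?" puts focus on the recipient — here, "Marcus".
So "only" ranges over recipients; the rest (Ingrid as agent and the contract as thing and in June as setting) is presupposed.
No listed fact shares that background with another recipient. Nothing contradicts the reply.
(Fact (2) would refute a reading with focus on the thing — but that is not what the question asks.)

0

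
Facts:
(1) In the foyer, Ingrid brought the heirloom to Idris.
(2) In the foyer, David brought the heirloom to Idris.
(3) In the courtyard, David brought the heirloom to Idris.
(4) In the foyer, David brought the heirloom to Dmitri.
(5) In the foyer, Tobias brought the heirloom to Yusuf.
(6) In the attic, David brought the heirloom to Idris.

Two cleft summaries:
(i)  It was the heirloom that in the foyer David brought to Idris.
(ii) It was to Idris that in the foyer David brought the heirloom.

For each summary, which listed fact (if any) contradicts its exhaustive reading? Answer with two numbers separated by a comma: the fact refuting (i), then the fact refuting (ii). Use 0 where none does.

0, 4

Summary (i) focuses "the heirloom" (the thing); background agent = David, recipient = Idris, setting = in the foyer. No fact matches that background with a different thing, so 0.
Summary (ii) focuses "Idris" (the recipient); background agent = David, thing = the heirloom, setting = in the foyer. Fact (4) matches that background with recipient = Dmitri — refutes (ii).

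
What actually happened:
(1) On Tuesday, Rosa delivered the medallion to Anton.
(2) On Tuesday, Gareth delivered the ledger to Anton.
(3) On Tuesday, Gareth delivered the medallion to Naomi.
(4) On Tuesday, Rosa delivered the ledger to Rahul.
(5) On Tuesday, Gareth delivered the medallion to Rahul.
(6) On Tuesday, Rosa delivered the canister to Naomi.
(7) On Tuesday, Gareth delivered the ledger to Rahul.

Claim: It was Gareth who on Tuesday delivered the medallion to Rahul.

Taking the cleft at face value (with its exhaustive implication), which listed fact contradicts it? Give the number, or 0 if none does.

Focus of the cleft: "Gareth" (the agent). Presupposed background: thing = the medallion, recipient = Rahul, setting = on Tuesday.
Exhaustivity: Gareth is the only agent satisfying that background.
Every other fact differs from the presupposition on some backgrounded slot, so none challenges the exhaustivity.

0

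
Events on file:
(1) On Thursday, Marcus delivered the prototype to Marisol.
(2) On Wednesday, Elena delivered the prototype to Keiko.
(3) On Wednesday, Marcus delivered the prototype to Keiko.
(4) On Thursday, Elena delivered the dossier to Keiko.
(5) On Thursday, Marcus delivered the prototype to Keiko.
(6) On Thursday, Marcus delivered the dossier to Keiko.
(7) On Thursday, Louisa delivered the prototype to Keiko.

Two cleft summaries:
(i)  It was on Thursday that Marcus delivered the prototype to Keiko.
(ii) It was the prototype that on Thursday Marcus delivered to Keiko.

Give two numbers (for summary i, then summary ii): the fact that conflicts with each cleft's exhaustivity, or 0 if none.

Summary (i) focuses "on Thursday" (the setting); background agent = Marcus, thing = the prototype, recipient = Keiko. Fact (3) matches that background with setting = on Wednesday — refutes (i).
Summary (ii) focuses "the prototype" (the thing); background agent = Marcus, recipient = Keiko, setting = on Thursday. Fact (6) matches that background with thing = the dossier — refutes (ii).

3, 6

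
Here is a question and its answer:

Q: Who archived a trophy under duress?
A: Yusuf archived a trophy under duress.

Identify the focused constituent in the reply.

The wh-word "who" asks about the subject (agent).
In the answer, "a trophy" and "under duress" are given — repeated from the question.
The constituent filling the subject (agent) gap is "Yusuf"; that is the focus and would carry nuclear stress.

Yusuf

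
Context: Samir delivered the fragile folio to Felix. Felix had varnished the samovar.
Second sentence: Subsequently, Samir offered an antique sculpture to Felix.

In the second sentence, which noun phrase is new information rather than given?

an antique sculpture

"Samir" and "Felix" in the second sentence are given — already mentioned in the context.
"an antique sculpture" has no antecedent in the context; it is discourse-new (the indefinite article also signals a new referent).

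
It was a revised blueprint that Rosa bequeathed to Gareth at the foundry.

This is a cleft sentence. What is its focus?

In an it-cleft "It was X that/who ...", the clefted constituent X is the focus; the that/who-clause expresses the presupposed open proposition.
Here the focus is "a revised blueprint". The backgrounded (presupposed) material includes "Rosa", "to Gareth" and "at the foundry".

a revised blueprint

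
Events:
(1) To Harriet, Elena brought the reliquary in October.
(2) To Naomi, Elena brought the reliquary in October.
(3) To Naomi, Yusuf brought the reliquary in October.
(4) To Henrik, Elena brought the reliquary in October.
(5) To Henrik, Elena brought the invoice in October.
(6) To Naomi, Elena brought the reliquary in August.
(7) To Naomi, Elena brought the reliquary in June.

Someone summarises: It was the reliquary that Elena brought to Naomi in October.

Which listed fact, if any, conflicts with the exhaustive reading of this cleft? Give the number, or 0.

0

The cleft puts "the reliquary" in focus and presupposes the open proposition with Elena as agent and Naomi as recipient and in October as setting.
The exhaustive reading says no other thing fits that background.
No listed fact matches the background with a different thing. Exhaustivity holds.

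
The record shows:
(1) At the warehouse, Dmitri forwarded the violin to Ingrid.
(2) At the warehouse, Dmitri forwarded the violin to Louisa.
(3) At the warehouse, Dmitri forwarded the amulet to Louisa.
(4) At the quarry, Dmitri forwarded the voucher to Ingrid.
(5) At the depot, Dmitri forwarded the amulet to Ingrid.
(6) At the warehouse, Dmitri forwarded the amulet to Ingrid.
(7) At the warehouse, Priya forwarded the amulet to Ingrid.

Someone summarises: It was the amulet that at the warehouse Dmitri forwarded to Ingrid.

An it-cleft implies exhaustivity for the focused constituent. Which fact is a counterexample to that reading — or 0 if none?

1

Focus of the cleft: "the amulet" (the thing). Presupposed background: agent = Dmitri, recipient = Ingrid, setting = at the warehouse.
Exhaustivity: the amulet is the only thing satisfying that background.
Fact (1) shares the background but with thing = the violin; exhaustivity is violated.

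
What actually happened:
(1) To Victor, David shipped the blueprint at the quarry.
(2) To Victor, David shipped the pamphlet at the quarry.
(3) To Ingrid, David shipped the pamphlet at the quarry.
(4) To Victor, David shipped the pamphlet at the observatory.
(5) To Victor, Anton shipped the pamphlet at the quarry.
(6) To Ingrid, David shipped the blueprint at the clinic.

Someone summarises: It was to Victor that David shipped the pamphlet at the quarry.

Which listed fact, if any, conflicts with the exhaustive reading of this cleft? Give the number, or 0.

3

Focus of the cleft: "Victor" (the recipient). Presupposed background: David as agent and the pamphlet as thing and at the quarry as setting.
Exhaustivity: Victor is the only recipient satisfying that background.
Fact (3) shares the background but with recipient = Ingrid; exhaustivity is violated.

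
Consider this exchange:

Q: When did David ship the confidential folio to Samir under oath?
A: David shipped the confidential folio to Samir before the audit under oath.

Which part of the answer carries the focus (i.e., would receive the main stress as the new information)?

before the audit

The wh-word "when" asks about the time.
In the answer, "David", "the confidential folio", "to Samir" and "under oath" are given — repeated from the question.
The constituent filling the time gap is "before the audit"; that is the focus and would carry nuclear stress.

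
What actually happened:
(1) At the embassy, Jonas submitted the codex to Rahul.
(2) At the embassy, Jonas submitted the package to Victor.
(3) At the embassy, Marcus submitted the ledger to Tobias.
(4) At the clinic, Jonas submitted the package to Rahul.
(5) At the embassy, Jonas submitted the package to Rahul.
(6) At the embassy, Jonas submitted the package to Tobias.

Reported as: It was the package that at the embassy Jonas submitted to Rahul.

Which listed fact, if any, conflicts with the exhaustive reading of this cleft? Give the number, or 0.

The cleft puts "the package" in focus and presupposes the open proposition with same agent, recipient, setting (Jonas / Rahul / at the embassy).
The exhaustive reading says no other thing fits that background.
But fact (1) also has same agent, recipient, setting (Jonas / Rahul / at the embassy), with thing = the codex — so the exhaustive reading fails.

1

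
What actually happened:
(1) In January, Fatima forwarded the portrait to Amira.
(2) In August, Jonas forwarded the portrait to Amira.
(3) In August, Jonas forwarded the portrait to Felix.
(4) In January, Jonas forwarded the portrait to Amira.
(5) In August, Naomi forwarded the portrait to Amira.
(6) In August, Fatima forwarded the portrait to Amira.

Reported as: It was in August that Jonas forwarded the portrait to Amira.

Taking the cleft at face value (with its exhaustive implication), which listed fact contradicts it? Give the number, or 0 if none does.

The cleft puts "in August" in focus and presupposes the open proposition with same agent, thing, recipient (Jonas / the portrait / Amira).
Exhaustivity: in August is the only setting satisfying that background.
But fact (4) also has same agent, thing, recipient (Jonas / the portrait / Amira), with setting = in January — so the exhaustive reading fails.

4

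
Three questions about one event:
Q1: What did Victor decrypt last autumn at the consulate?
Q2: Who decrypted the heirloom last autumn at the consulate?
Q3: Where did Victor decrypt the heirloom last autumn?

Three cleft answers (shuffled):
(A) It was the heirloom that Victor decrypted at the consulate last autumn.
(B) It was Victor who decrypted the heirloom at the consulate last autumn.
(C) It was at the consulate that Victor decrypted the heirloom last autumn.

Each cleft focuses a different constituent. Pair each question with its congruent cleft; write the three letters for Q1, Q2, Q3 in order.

ABC

Q1 asks about the direct object; cleft (A) focuses "the heirloom", which is the direct object — so Q1 → A.
Q2 asks about the subject (agent); cleft (B) focuses "Victor", which is the subject (agent) — so Q2 → B.
Q3 asks about the location; cleft (C) focuses "at the consulate", which is the location — so Q3 → C.
Mapping: Q1→A, Q2→B, Q3→C.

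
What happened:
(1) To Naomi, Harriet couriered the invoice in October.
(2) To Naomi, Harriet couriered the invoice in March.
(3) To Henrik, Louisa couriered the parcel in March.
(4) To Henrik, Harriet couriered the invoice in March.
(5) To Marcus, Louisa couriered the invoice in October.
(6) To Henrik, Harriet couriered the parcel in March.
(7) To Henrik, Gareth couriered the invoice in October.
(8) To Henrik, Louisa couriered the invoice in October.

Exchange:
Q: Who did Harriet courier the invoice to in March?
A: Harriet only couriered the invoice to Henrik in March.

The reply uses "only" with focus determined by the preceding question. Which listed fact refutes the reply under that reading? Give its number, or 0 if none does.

Answering "Who did ... to ...?" puts focus on the recipient — here, "Henrik".
"Only" then excludes alternative recipients while the background — agent = Harriet, thing = the invoice, setting = in March — is held fixed.
Fact (2) shares the background with a different recipient (Naomi) — counterexample.
(Fact (6) would refute a reading with focus on the thing — but that is not what the question asks.)

2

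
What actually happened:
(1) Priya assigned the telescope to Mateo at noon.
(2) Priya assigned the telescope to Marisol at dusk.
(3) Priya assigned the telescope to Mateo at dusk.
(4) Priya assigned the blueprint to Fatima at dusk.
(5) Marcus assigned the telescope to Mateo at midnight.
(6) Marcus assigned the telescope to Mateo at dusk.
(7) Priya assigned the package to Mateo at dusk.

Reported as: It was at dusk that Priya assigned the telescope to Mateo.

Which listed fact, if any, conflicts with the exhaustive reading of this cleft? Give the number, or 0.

1

Focus of the cleft: "at dusk" (the setting). Presupposed background: same agent, thing, recipient (Priya / the telescope / Mateo).
The exhaustive reading says no other setting fits that background.
Fact (1) shares the background but with setting = at noon; exhaustivity is violated.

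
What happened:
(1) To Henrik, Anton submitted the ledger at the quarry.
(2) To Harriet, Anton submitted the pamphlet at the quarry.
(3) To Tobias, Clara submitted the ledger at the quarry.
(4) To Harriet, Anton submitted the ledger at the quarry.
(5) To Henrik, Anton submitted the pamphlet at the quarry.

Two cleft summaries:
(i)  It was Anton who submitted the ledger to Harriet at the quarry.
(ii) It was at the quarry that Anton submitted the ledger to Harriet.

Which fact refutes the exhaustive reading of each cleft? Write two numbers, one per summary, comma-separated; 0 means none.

0, 0

(i): focus "Anton". No fact shares thing = the ledger, recipient = Harriet, setting = at the quarry with a different agent. 0.
(ii): focus "at the quarry". No fact shares agent = Anton, thing = the ledger, recipient = Harriet with a different setting. 0.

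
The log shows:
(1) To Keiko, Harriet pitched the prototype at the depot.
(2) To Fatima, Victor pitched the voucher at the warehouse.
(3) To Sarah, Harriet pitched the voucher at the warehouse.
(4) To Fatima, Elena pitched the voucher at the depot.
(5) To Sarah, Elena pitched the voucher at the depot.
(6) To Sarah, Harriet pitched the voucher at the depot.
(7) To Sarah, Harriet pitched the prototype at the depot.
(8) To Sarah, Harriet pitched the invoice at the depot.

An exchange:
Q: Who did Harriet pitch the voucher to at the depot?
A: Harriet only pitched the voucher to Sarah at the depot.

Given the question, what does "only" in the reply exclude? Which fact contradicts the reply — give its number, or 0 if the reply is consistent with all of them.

Answering "Who did ... to ...?" puts focus on the recipient — here, "Sarah".
So "only" ranges over recipients; the rest (Harriet as agent and the voucher as thing and at the depot as setting) is presupposed.
No fact keeps Harriet as agent and the voucher as thing and at the depot as setting while changing the recipient; every other fact differs on something backgrounded. The reply stands.
(Fact (7) would refute a reading with focus on the thing — but that is not what the question asks.)

0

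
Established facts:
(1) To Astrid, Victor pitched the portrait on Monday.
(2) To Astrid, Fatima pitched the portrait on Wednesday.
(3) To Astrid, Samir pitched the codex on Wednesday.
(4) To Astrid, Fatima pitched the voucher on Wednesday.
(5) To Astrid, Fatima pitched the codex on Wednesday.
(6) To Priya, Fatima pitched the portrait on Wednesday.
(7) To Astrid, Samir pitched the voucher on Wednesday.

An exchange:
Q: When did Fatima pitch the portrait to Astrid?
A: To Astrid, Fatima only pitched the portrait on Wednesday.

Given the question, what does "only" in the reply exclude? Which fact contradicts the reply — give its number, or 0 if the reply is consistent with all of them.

Answering "When did ...?" puts focus on the setting — here, "on Wednesday".
"Only" then excludes alternative settings while the background — Fatima as agent and the portrait as thing and Astrid as recipient — is held fixed.
No fact keeps Fatima as agent and the portrait as thing and Astrid as recipient while changing the setting; every other fact differs on something backgrounded. The reply stands.
(Fact (4) would refute a reading with focus on the thing — but that is not what the question asks.)

0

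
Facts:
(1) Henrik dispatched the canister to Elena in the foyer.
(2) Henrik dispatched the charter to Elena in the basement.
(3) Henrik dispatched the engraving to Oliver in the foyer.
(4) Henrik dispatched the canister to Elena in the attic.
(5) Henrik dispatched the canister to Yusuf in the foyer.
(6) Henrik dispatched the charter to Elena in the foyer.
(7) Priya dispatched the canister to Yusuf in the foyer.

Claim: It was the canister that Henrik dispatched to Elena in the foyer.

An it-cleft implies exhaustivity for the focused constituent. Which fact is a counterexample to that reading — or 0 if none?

6

Focus of the cleft: "the canister" (the thing). Presupposed background: same agent, recipient, setting (Henrik / Elena / in the foyer).
Exhaustivity: the canister is the only thing satisfying that background.
But fact (6) also has same agent, recipient, setting (Henrik / Elena / in the foyer), with thing = the charter — so the exhaustive reading fails.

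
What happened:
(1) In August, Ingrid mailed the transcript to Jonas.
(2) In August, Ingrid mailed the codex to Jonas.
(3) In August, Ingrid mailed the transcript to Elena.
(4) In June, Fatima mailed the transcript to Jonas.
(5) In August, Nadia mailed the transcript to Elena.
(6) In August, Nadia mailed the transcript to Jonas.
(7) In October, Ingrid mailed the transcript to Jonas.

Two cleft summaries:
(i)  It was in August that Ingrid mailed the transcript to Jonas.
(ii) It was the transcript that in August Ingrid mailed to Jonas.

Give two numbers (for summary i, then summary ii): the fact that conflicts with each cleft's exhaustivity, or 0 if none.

7, 2

(i): focus "in August". Looking for Ingrid as agent and the transcript as thing and Jonas as recipient with some other setting — fact (7) has in October there. Refuted.
(ii): focus "the transcript". Looking for Ingrid as agent and Jonas as recipient and in August as setting with some other thing — fact (2) has the codex there. Refuted.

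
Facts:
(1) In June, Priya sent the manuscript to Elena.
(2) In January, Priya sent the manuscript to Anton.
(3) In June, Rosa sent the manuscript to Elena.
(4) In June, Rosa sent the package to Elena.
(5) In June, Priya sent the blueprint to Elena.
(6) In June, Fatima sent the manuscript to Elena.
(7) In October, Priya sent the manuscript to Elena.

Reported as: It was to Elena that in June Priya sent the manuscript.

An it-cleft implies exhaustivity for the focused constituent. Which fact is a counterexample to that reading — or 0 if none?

Focus of the cleft: "Elena" (the recipient). Presupposed background: same agent, thing, setting (Priya / the manuscript / in June).
The exhaustive reading says no other recipient fits that background.
No listed fact matches the background with a different recipient. Exhaustivity holds.

0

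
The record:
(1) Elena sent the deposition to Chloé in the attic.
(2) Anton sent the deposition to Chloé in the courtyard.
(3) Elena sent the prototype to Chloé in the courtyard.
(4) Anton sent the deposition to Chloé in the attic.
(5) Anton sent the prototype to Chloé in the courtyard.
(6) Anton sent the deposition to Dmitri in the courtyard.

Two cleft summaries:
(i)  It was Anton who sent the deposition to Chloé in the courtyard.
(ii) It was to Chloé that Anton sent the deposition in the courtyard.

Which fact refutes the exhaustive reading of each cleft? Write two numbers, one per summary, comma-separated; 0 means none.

0, 6

Summary (i) focuses "Anton" (the agent); background the deposition as thing and Chloé as recipient and in the courtyard as setting. No fact matches that background with a different agent, so 0.
Summary (ii) focuses "Chloé" (the recipient); background Anton as agent and the deposition as thing and in the courtyard as setting. Fact (6) matches that background with recipient = Dmitri — refutes (ii).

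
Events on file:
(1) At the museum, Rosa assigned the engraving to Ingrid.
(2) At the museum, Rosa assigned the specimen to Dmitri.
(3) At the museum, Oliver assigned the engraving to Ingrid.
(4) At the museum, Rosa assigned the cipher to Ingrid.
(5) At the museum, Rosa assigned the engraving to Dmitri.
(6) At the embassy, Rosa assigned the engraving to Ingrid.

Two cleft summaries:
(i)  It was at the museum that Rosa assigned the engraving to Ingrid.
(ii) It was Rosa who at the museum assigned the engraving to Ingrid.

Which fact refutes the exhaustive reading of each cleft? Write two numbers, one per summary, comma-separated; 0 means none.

6, 3

Summary (i) focuses "at the museum" (the setting); background agent = Rosa, thing = the engraving, recipient = Ingrid. Fact (6) matches that background with setting = at the embassy — refutes (i).
Summary (ii) focuses "Rosa" (the agent); background thing = the engraving, recipient = Ingrid, setting = at the museum. Fact (3) matches that background with agent = Oliver — refutes (ii).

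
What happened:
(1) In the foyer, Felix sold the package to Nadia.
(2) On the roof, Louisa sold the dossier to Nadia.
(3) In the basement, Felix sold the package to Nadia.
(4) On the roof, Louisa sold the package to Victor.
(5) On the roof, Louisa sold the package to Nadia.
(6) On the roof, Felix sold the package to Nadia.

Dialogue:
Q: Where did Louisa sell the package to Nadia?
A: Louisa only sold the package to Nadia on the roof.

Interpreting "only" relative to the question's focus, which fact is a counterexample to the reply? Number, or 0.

0

The question "Where did ...?" targets the setting, so in the reply the focus falls on "on the roof".
"Only" then excludes alternative settings while the background — agent = Louisa, thing = the package, recipient = Nadia — is held fixed.
No fact keeps agent = Louisa, thing = the package, recipient = Nadia while changing the setting; every other fact differs on something backgrounded. The reply stands.
(Fact (4) would refute a reading with focus on the recipient — but that is not what the question asks.)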